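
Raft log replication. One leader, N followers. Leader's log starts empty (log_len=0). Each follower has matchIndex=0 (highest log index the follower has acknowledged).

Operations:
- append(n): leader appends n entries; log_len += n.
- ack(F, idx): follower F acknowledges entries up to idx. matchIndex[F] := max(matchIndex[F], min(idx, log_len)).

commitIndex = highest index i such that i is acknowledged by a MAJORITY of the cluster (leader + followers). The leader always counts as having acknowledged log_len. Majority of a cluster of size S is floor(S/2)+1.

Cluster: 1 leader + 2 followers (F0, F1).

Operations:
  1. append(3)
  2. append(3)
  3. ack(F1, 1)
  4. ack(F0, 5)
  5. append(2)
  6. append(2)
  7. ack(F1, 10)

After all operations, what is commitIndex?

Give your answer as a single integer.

Op 1: append 3 -> log_len=3
Op 2: append 3 -> log_len=6
Op 3: F1 acks idx 1 -> match: F0=0 F1=1; commitIndex=1
Op 4: F0 acks idx 5 -> match: F0=5 F1=1; commitIndex=5
Op 5: append 2 -> log_len=8
Op 6: append 2 -> log_len=10
Op 7: F1 acks idx 10 -> match: F0=5 F1=10; commitIndex=10

Answer: 10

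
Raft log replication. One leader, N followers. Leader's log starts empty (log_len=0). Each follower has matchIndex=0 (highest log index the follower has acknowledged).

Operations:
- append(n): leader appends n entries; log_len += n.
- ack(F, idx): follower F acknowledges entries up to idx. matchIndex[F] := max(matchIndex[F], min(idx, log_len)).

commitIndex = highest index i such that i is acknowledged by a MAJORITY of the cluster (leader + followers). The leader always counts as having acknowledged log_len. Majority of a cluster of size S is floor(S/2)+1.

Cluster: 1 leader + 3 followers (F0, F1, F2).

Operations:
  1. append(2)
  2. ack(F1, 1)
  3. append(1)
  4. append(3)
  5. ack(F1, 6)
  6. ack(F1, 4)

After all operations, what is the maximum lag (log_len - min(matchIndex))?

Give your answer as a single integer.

Answer: 6

Derivation:
Op 1: append 2 -> log_len=2
Op 2: F1 acks idx 1 -> match: F0=0 F1=1 F2=0; commitIndex=0
Op 3: append 1 -> log_len=3
Op 4: append 3 -> log_len=6
Op 5: F1 acks idx 6 -> match: F0=0 F1=6 F2=0; commitIndex=0
Op 6: F1 acks idx 4 -> match: F0=0 F1=6 F2=0; commitIndex=0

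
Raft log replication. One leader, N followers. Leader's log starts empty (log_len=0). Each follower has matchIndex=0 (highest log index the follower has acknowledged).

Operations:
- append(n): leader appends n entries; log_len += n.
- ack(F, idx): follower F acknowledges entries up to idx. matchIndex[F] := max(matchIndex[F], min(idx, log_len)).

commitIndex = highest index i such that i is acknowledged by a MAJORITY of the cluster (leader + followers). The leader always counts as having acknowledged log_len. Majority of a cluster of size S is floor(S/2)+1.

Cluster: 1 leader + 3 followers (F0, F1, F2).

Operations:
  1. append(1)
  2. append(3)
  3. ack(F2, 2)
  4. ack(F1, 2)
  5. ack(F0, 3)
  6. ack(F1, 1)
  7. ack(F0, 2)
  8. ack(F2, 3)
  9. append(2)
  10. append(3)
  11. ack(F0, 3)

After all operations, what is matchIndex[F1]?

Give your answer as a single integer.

Answer: 2

Derivation:
Op 1: append 1 -> log_len=1
Op 2: append 3 -> log_len=4
Op 3: F2 acks idx 2 -> match: F0=0 F1=0 F2=2; commitIndex=0
Op 4: F1 acks idx 2 -> match: F0=0 F1=2 F2=2; commitIndex=2
Op 5: F0 acks idx 3 -> match: F0=3 F1=2 F2=2; commitIndex=2
Op 6: F1 acks idx 1 -> match: F0=3 F1=2 F2=2; commitIndex=2
Op 7: F0 acks idx 2 -> match: F0=3 F1=2 F2=2; commitIndex=2
Op 8: F2 acks idx 3 -> match: F0=3 F1=2 F2=3; commitIndex=3
Op 9: append 2 -> log_len=6
Op 10: append 3 -> log_len=9
Op 11: F0 acks idx 3 -> match: F0=3 F1=2 F2=3; commitIndex=3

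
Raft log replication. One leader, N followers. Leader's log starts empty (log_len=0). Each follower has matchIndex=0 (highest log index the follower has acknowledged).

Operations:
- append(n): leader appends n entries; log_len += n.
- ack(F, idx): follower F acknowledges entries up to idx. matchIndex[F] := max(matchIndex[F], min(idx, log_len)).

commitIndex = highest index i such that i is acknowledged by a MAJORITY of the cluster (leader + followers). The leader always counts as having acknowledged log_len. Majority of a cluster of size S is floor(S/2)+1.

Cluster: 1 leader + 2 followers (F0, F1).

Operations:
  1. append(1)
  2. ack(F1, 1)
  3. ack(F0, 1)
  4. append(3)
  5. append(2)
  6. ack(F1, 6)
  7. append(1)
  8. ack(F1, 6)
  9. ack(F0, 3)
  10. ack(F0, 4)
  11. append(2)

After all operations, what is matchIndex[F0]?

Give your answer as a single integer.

Answer: 4

Derivation:
Op 1: append 1 -> log_len=1
Op 2: F1 acks idx 1 -> match: F0=0 F1=1; commitIndex=1
Op 3: F0 acks idx 1 -> match: F0=1 F1=1; commitIndex=1
Op 4: append 3 -> log_len=4
Op 5: append 2 -> log_len=6
Op 6: F1 acks idx 6 -> match: F0=1 F1=6; commitIndex=6
Op 7: append 1 -> log_len=7
Op 8: F1 acks idx 6 -> match: F0=1 F1=6; commitIndex=6
Op 9: F0 acks idx 3 -> match: F0=3 F1=6; commitIndex=6
Op 10: F0 acks idx 4 -> match: F0=4 F1=6; commitIndex=6
Op 11: append 2 -> log_len=9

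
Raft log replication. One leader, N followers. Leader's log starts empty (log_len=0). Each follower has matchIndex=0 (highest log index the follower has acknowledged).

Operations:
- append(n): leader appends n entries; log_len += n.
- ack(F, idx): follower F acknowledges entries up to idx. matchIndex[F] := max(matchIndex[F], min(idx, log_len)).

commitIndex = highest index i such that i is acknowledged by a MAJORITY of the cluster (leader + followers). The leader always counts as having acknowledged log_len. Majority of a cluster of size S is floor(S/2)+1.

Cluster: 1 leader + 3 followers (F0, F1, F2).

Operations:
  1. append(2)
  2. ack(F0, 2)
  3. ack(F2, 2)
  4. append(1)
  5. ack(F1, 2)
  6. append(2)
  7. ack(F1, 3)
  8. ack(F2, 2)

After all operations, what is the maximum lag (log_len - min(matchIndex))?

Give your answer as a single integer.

Op 1: append 2 -> log_len=2
Op 2: F0 acks idx 2 -> match: F0=2 F1=0 F2=0; commitIndex=0
Op 3: F2 acks idx 2 -> match: F0=2 F1=0 F2=2; commitIndex=2
Op 4: append 1 -> log_len=3
Op 5: F1 acks idx 2 -> match: F0=2 F1=2 F2=2; commitIndex=2
Op 6: append 2 -> log_len=5
Op 7: F1 acks idx 3 -> match: F0=2 F1=3 F2=2; commitIndex=2
Op 8: F2 acks idx 2 -> match: F0=2 F1=3 F2=2; commitIndex=2

Answer: 3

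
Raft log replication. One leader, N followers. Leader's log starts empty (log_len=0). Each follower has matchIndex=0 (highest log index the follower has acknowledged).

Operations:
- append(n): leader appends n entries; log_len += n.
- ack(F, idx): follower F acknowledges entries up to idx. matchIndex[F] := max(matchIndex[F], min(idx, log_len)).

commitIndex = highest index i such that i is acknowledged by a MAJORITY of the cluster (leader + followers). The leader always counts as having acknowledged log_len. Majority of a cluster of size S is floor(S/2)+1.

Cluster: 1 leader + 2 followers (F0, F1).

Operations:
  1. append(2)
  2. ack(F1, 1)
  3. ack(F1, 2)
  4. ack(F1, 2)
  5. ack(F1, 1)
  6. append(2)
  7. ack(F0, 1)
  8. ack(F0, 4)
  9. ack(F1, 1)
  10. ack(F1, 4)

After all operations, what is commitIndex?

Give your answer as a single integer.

Answer: 4

Derivation:
Op 1: append 2 -> log_len=2
Op 2: F1 acks idx 1 -> match: F0=0 F1=1; commitIndex=1
Op 3: F1 acks idx 2 -> match: F0=0 F1=2; commitIndex=2
Op 4: F1 acks idx 2 -> match: F0=0 F1=2; commitIndex=2
Op 5: F1 acks idx 1 -> match: F0=0 F1=2; commitIndex=2
Op 6: append 2 -> log_len=4
Op 7: F0 acks idx 1 -> match: F0=1 F1=2; commitIndex=2
Op 8: F0 acks idx 4 -> match: F0=4 F1=2; commitIndex=4
Op 9: F1 acks idx 1 -> match: F0=4 F1=2; commitIndex=4
Op 10: F1 acks idx 4 -> match: F0=4 F1=4; commitIndex=4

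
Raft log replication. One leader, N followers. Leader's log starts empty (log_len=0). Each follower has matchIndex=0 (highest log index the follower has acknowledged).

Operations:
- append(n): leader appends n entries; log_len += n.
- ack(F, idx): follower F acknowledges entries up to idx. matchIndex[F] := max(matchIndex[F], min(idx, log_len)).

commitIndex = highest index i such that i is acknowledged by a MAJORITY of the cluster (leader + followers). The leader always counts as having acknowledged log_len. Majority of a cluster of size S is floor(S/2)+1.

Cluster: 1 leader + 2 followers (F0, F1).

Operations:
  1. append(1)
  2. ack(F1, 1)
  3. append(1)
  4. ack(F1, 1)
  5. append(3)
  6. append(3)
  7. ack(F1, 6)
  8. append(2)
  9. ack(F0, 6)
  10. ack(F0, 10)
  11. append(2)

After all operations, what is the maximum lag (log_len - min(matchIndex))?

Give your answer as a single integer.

Answer: 6

Derivation:
Op 1: append 1 -> log_len=1
Op 2: F1 acks idx 1 -> match: F0=0 F1=1; commitIndex=1
Op 3: append 1 -> log_len=2
Op 4: F1 acks idx 1 -> match: F0=0 F1=1; commitIndex=1
Op 5: append 3 -> log_len=5
Op 6: append 3 -> log_len=8
Op 7: F1 acks idx 6 -> match: F0=0 F1=6; commitIndex=6
Op 8: append 2 -> log_len=10
Op 9: F0 acks idx 6 -> match: F0=6 F1=6; commitIndex=6
Op 10: F0 acks idx 10 -> match: F0=10 F1=6; commitIndex=10
Op 11: append 2 -> log_len=12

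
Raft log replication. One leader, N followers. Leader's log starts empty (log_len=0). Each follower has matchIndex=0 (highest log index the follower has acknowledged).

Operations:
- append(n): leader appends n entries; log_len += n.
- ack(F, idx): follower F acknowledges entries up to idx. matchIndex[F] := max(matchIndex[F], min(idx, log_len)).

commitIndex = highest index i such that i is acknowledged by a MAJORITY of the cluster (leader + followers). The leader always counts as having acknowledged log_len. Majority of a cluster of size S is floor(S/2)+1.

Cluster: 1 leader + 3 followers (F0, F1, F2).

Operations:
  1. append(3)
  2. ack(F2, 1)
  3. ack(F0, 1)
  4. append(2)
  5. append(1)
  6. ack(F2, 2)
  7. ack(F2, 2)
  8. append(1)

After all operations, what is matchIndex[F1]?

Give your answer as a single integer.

Answer: 0

Derivation:
Op 1: append 3 -> log_len=3
Op 2: F2 acks idx 1 -> match: F0=0 F1=0 F2=1; commitIndex=0
Op 3: F0 acks idx 1 -> match: F0=1 F1=0 F2=1; commitIndex=1
Op 4: append 2 -> log_len=5
Op 5: append 1 -> log_len=6
Op 6: F2 acks idx 2 -> match: F0=1 F1=0 F2=2; commitIndex=1
Op 7: F2 acks idx 2 -> match: F0=1 F1=0 F2=2; commitIndex=1
Op 8: append 1 -> log_len=7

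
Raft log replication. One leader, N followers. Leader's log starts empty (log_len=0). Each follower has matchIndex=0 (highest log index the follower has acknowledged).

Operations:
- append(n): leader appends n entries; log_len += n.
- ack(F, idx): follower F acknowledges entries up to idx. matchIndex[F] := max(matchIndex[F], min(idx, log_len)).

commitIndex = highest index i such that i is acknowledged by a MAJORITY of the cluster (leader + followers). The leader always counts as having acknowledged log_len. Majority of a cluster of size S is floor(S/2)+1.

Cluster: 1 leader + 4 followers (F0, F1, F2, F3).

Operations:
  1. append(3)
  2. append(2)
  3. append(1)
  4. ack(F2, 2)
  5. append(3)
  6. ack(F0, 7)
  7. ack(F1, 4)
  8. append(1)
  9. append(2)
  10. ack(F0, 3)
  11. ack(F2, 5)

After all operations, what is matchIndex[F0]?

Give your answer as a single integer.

Op 1: append 3 -> log_len=3
Op 2: append 2 -> log_len=5
Op 3: append 1 -> log_len=6
Op 4: F2 acks idx 2 -> match: F0=0 F1=0 F2=2 F3=0; commitIndex=0
Op 5: append 3 -> log_len=9
Op 6: F0 acks idx 7 -> match: F0=7 F1=0 F2=2 F3=0; commitIndex=2
Op 7: F1 acks idx 4 -> match: F0=7 F1=4 F2=2 F3=0; commitIndex=4
Op 8: append 1 -> log_len=10
Op 9: append 2 -> log_len=12
Op 10: F0 acks idx 3 -> match: F0=7 F1=4 F2=2 F3=0; commitIndex=4
Op 11: F2 acks idx 5 -> match: F0=7 F1=4 F2=5 F3=0; commitIndex=5

Answer: 7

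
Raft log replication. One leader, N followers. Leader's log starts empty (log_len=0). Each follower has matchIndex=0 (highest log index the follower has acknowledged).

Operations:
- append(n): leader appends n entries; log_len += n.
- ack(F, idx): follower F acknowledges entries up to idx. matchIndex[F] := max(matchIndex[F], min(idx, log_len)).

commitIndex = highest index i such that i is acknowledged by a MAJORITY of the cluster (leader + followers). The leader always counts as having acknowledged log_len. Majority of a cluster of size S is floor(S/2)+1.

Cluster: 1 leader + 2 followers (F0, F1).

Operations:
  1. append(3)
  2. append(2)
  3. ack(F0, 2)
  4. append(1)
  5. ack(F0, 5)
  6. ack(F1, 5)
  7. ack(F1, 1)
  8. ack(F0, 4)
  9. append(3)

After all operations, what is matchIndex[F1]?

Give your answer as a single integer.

Answer: 5

Derivation:
Op 1: append 3 -> log_len=3
Op 2: append 2 -> log_len=5
Op 3: F0 acks idx 2 -> match: F0=2 F1=0; commitIndex=2
Op 4: append 1 -> log_len=6
Op 5: F0 acks idx 5 -> match: F0=5 F1=0; commitIndex=5
Op 6: F1 acks idx 5 -> match: F0=5 F1=5; commitIndex=5
Op 7: F1 acks idx 1 -> match: F0=5 F1=5; commitIndex=5
Op 8: F0 acks idx 4 -> match: F0=5 F1=5; commitIndex=5
Op 9: append 3 -> log_len=9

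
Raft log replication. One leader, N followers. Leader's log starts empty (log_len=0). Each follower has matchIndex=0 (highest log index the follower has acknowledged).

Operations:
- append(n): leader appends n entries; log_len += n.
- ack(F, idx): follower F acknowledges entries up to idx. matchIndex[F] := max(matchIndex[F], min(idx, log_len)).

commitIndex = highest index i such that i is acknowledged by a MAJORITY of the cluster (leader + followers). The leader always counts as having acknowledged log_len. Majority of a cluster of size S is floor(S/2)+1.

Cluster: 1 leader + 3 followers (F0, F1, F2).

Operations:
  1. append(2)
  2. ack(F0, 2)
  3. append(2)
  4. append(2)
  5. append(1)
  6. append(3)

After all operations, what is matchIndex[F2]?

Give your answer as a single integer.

Answer: 0

Derivation:
Op 1: append 2 -> log_len=2
Op 2: F0 acks idx 2 -> match: F0=2 F1=0 F2=0; commitIndex=0
Op 3: append 2 -> log_len=4
Op 4: append 2 -> log_len=6
Op 5: append 1 -> log_len=7
Op 6: append 3 -> log_len=10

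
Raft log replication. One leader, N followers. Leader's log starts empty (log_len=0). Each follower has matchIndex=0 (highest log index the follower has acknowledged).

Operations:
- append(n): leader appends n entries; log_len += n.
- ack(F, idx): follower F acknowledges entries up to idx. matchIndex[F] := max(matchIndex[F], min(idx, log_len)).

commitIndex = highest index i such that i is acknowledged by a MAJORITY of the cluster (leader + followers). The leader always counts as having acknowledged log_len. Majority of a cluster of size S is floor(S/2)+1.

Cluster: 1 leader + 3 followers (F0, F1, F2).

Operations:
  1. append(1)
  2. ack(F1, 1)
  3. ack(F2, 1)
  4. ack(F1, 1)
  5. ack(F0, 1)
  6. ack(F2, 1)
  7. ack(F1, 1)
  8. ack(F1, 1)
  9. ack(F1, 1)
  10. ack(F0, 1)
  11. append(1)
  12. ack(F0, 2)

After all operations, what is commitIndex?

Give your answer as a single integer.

Answer: 1

Derivation:
Op 1: append 1 -> log_len=1
Op 2: F1 acks idx 1 -> match: F0=0 F1=1 F2=0; commitIndex=0
Op 3: F2 acks idx 1 -> match: F0=0 F1=1 F2=1; commitIndex=1
Op 4: F1 acks idx 1 -> match: F0=0 F1=1 F2=1; commitIndex=1
Op 5: F0 acks idx 1 -> match: F0=1 F1=1 F2=1; commitIndex=1
Op 6: F2 acks idx 1 -> match: F0=1 F1=1 F2=1; commitIndex=1
Op 7: F1 acks idx 1 -> match: F0=1 F1=1 F2=1; commitIndex=1
Op 8: F1 acks idx 1 -> match: F0=1 F1=1 F2=1; commitIndex=1
Op 9: F1 acks idx 1 -> match: F0=1 F1=1 F2=1; commitIndex=1
Op 10: F0 acks idx 1 -> match: F0=1 F1=1 F2=1; commitIndex=1
Op 11: append 1 -> log_len=2
Op 12: F0 acks idx 2 -> match: F0=2 F1=1 F2=1; commitIndex=1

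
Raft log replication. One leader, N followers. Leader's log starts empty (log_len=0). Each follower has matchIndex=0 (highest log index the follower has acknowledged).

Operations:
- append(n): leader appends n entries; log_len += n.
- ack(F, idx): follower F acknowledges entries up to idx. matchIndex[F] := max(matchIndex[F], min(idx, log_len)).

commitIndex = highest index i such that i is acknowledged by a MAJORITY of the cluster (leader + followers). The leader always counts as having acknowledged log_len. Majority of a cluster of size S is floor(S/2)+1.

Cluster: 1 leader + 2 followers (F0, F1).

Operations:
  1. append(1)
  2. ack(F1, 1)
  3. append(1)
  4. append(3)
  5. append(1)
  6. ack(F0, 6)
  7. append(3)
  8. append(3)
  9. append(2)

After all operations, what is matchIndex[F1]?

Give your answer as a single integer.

Answer: 1

Derivation:
Op 1: append 1 -> log_len=1
Op 2: F1 acks idx 1 -> match: F0=0 F1=1; commitIndex=1
Op 3: append 1 -> log_len=2
Op 4: append 3 -> log_len=5
Op 5: append 1 -> log_len=6
Op 6: F0 acks idx 6 -> match: F0=6 F1=1; commitIndex=6
Op 7: append 3 -> log_len=9
Op 8: append 3 -> log_len=12
Op 9: append 2 -> log_len=14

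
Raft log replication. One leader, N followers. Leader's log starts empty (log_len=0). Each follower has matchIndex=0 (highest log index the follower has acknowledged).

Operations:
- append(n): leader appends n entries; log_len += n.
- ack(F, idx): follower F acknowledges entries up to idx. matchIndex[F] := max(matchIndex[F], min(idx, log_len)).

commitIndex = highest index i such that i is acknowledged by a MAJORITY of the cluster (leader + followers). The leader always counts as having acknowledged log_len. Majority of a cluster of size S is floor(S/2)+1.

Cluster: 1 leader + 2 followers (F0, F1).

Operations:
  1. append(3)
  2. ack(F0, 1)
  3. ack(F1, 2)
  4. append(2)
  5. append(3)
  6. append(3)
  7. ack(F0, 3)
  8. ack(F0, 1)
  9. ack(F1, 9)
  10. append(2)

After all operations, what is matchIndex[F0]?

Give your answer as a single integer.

Op 1: append 3 -> log_len=3
Op 2: F0 acks idx 1 -> match: F0=1 F1=0; commitIndex=1
Op 3: F1 acks idx 2 -> match: F0=1 F1=2; commitIndex=2
Op 4: append 2 -> log_len=5
Op 5: append 3 -> log_len=8
Op 6: append 3 -> log_len=11
Op 7: F0 acks idx 3 -> match: F0=3 F1=2; commitIndex=3
Op 8: F0 acks idx 1 -> match: F0=3 F1=2; commitIndex=3
Op 9: F1 acks idx 9 -> match: F0=3 F1=9; commitIndex=9
Op 10: append 2 -> log_len=13

Answer: 3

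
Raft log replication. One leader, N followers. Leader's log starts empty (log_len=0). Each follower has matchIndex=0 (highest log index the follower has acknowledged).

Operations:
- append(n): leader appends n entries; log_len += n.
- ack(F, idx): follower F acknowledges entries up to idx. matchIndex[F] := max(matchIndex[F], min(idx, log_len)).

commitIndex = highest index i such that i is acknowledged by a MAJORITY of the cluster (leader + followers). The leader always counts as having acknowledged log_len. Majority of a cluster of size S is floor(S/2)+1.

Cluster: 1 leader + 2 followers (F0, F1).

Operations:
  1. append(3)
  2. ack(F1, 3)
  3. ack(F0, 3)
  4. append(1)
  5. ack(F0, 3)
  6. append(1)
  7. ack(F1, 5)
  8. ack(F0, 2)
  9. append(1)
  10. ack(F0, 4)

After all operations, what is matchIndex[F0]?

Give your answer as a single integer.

Op 1: append 3 -> log_len=3
Op 2: F1 acks idx 3 -> match: F0=0 F1=3; commitIndex=3
Op 3: F0 acks idx 3 -> match: F0=3 F1=3; commitIndex=3
Op 4: append 1 -> log_len=4
Op 5: F0 acks idx 3 -> match: F0=3 F1=3; commitIndex=3
Op 6: append 1 -> log_len=5
Op 7: F1 acks idx 5 -> match: F0=3 F1=5; commitIndex=5
Op 8: F0 acks idx 2 -> match: F0=3 F1=5; commitIndex=5
Op 9: append 1 -> log_len=6
Op 10: F0 acks idx 4 -> match: F0=4 F1=5; commitIndex=5

Answer: 4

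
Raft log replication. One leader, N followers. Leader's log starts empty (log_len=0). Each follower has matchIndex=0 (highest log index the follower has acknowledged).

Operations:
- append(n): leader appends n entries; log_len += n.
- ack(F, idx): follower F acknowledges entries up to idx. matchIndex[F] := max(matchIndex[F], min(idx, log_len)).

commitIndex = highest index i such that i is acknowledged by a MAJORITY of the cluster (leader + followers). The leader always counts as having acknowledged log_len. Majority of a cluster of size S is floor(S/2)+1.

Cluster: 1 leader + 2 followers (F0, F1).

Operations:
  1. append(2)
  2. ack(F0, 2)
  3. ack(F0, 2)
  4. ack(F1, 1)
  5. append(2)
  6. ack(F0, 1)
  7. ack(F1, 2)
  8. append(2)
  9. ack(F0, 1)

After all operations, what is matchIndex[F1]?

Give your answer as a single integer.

Op 1: append 2 -> log_len=2
Op 2: F0 acks idx 2 -> match: F0=2 F1=0; commitIndex=2
Op 3: F0 acks idx 2 -> match: F0=2 F1=0; commitIndex=2
Op 4: F1 acks idx 1 -> match: F0=2 F1=1; commitIndex=2
Op 5: append 2 -> log_len=4
Op 6: F0 acks idx 1 -> match: F0=2 F1=1; commitIndex=2
Op 7: F1 acks idx 2 -> match: F0=2 F1=2; commitIndex=2
Op 8: append 2 -> log_len=6
Op 9: F0 acks idx 1 -> match: F0=2 F1=2; commitIndex=2

Answer: 2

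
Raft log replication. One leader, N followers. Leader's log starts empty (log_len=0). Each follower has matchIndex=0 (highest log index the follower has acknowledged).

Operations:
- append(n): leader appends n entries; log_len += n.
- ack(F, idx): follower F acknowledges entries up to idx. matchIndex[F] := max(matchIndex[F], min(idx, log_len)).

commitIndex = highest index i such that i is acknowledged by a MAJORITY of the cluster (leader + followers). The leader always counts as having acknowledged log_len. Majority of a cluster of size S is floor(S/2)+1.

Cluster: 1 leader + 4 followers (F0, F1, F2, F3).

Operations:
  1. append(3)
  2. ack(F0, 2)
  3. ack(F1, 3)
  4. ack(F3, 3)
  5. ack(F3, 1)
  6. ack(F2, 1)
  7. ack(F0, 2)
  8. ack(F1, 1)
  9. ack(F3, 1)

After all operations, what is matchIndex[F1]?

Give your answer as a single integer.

Answer: 3

Derivation:
Op 1: append 3 -> log_len=3
Op 2: F0 acks idx 2 -> match: F0=2 F1=0 F2=0 F3=0; commitIndex=0
Op 3: F1 acks idx 3 -> match: F0=2 F1=3 F2=0 F3=0; commitIndex=2
Op 4: F3 acks idx 3 -> match: F0=2 F1=3 F2=0 F3=3; commitIndex=3
Op 5: F3 acks idx 1 -> match: F0=2 F1=3 F2=0 F3=3; commitIndex=3
Op 6: F2 acks idx 1 -> match: F0=2 F1=3 F2=1 F3=3; commitIndex=3
Op 7: F0 acks idx 2 -> match: F0=2 F1=3 F2=1 F3=3; commitIndex=3
Op 8: F1 acks idx 1 -> match: F0=2 F1=3 F2=1 F3=3; commitIndex=3
Op 9: F3 acks idx 1 -> match: F0=2 F1=3 F2=1 F3=3; commitIndex=3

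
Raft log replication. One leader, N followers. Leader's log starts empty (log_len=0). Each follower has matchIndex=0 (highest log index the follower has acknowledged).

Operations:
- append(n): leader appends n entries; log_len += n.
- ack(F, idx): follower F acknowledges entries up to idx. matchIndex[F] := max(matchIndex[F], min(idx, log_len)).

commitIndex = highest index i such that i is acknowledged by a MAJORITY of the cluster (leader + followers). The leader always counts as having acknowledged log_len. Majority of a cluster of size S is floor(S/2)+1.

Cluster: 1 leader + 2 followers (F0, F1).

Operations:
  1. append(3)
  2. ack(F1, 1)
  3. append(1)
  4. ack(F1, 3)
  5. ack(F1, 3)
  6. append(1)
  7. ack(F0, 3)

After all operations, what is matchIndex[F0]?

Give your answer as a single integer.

Answer: 3

Derivation:
Op 1: append 3 -> log_len=3
Op 2: F1 acks idx 1 -> match: F0=0 F1=1; commitIndex=1
Op 3: append 1 -> log_len=4
Op 4: F1 acks idx 3 -> match: F0=0 F1=3; commitIndex=3
Op 5: F1 acks idx 3 -> match: F0=0 F1=3; commitIndex=3
Op 6: append 1 -> log_len=5
Op 7: F0 acks idx 3 -> match: F0=3 F1=3; commitIndex=3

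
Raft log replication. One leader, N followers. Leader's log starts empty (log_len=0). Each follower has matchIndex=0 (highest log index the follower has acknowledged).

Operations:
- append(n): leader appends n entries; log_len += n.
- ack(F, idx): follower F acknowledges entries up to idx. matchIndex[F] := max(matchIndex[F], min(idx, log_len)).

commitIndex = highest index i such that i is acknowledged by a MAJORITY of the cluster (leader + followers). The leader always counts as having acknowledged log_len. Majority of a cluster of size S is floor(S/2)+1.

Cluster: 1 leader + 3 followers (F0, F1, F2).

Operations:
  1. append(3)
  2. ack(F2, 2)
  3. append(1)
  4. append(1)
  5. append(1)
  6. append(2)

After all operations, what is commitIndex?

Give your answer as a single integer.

Answer: 0

Derivation:
Op 1: append 3 -> log_len=3
Op 2: F2 acks idx 2 -> match: F0=0 F1=0 F2=2; commitIndex=0
Op 3: append 1 -> log_len=4
Op 4: append 1 -> log_len=5
Op 5: append 1 -> log_len=6
Op 6: append 2 -> log_len=8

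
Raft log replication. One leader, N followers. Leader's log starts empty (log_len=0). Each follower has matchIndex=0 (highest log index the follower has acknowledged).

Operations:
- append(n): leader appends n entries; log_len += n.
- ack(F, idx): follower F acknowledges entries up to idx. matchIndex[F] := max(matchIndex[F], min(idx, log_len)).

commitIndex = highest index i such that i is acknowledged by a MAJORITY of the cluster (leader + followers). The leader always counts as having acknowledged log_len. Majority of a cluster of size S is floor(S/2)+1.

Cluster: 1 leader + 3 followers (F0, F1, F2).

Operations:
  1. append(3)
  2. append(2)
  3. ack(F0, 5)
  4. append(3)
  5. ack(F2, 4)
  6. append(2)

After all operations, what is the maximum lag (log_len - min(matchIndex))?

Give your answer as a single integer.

Op 1: append 3 -> log_len=3
Op 2: append 2 -> log_len=5
Op 3: F0 acks idx 5 -> match: F0=5 F1=0 F2=0; commitIndex=0
Op 4: append 3 -> log_len=8
Op 5: F2 acks idx 4 -> match: F0=5 F1=0 F2=4; commitIndex=4
Op 6: append 2 -> log_len=10

Answer: 10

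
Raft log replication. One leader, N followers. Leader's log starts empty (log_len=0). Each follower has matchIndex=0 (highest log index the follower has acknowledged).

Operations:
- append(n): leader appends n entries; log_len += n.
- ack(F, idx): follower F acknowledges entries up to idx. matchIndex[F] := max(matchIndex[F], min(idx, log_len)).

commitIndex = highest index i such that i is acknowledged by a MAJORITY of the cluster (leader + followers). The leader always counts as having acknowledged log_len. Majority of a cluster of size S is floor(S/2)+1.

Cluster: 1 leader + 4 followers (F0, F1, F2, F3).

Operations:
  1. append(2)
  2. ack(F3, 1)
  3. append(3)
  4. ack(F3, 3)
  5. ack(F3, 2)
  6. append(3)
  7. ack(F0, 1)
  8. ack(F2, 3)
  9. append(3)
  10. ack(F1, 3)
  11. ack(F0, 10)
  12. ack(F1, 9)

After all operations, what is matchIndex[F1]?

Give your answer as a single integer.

Answer: 9

Derivation:
Op 1: append 2 -> log_len=2
Op 2: F3 acks idx 1 -> match: F0=0 F1=0 F2=0 F3=1; commitIndex=0
Op 3: append 3 -> log_len=5
Op 4: F3 acks idx 3 -> match: F0=0 F1=0 F2=0 F3=3; commitIndex=0
Op 5: F3 acks idx 2 -> match: F0=0 F1=0 F2=0 F3=3; commitIndex=0
Op 6: append 3 -> log_len=8
Op 7: F0 acks idx 1 -> match: F0=1 F1=0 F2=0 F3=3; commitIndex=1
Op 8: F2 acks idx 3 -> match: F0=1 F1=0 F2=3 F3=3; commitIndex=3
Op 9: append 3 -> log_len=11
Op 10: F1 acks idx 3 -> match: F0=1 F1=3 F2=3 F3=3; commitIndex=3
Op 11: F0 acks idx 10 -> match: F0=10 F1=3 F2=3 F3=3; commitIndex=3
Op 12: F1 acks idx 9 -> match: F0=10 F1=9 F2=3 F3=3; commitIndex=9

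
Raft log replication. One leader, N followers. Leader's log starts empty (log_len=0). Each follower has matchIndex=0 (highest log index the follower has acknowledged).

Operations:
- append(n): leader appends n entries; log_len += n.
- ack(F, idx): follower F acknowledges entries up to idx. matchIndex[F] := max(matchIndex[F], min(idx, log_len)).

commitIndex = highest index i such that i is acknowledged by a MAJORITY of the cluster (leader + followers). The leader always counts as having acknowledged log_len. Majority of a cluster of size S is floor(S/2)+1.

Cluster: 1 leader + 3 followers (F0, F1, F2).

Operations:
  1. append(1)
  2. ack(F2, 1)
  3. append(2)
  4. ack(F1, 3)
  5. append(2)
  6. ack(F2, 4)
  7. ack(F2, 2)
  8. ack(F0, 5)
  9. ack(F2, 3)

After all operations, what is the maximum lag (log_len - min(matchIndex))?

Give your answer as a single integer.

Answer: 2

Derivation:
Op 1: append 1 -> log_len=1
Op 2: F2 acks idx 1 -> match: F0=0 F1=0 F2=1; commitIndex=0
Op 3: append 2 -> log_len=3
Op 4: F1 acks idx 3 -> match: F0=0 F1=3 F2=1; commitIndex=1
Op 5: append 2 -> log_len=5
Op 6: F2 acks idx 4 -> match: F0=0 F1=3 F2=4; commitIndex=3
Op 7: F2 acks idx 2 -> match: F0=0 F1=3 F2=4; commitIndex=3
Op 8: F0 acks idx 5 -> match: F0=5 F1=3 F2=4; commitIndex=4
Op 9: F2 acks idx 3 -> match: F0=5 F1=3 F2=4; commitIndex=4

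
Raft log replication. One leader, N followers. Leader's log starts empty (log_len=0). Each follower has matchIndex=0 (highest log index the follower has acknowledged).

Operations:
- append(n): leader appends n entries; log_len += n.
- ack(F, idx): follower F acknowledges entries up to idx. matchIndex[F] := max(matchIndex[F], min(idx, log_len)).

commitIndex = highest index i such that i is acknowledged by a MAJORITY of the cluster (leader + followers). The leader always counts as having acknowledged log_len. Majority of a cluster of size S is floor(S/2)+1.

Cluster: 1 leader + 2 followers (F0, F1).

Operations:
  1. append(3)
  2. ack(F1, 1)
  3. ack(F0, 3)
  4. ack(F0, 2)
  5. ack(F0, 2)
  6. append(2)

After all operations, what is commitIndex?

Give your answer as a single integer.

Op 1: append 3 -> log_len=3
Op 2: F1 acks idx 1 -> match: F0=0 F1=1; commitIndex=1
Op 3: F0 acks idx 3 -> match: F0=3 F1=1; commitIndex=3
Op 4: F0 acks idx 2 -> match: F0=3 F1=1; commitIndex=3
Op 5: F0 acks idx 2 -> match: F0=3 F1=1; commitIndex=3
Op 6: append 2 -> log_len=5

Answer: 3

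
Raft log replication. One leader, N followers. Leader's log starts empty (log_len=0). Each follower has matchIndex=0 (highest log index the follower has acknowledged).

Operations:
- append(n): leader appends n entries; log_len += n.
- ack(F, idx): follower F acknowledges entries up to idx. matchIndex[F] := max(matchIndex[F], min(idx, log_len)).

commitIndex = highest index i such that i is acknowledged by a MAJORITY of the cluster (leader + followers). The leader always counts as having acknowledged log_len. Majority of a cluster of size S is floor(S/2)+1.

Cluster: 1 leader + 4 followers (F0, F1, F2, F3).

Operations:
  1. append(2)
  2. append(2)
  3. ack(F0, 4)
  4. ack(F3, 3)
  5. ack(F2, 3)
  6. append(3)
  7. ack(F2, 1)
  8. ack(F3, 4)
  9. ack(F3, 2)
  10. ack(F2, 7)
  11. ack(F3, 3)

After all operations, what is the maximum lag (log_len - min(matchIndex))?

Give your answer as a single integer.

Answer: 7

Derivation:
Op 1: append 2 -> log_len=2
Op 2: append 2 -> log_len=4
Op 3: F0 acks idx 4 -> match: F0=4 F1=0 F2=0 F3=0; commitIndex=0
Op 4: F3 acks idx 3 -> match: F0=4 F1=0 F2=0 F3=3; commitIndex=3
Op 5: F2 acks idx 3 -> match: F0=4 F1=0 F2=3 F3=3; commitIndex=3
Op 6: append 3 -> log_len=7
Op 7: F2 acks idx 1 -> match: F0=4 F1=0 F2=3 F3=3; commitIndex=3
Op 8: F3 acks idx 4 -> match: F0=4 F1=0 F2=3 F3=4; commitIndex=4
Op 9: F3 acks idx 2 -> match: F0=4 F1=0 F2=3 F3=4; commitIndex=4
Op 10: F2 acks idx 7 -> match: F0=4 F1=0 F2=7 F3=4; commitIndex=4
Op 11: F3 acks idx 3 -> match: F0=4 F1=0 F2=7 F3=4; commitIndex=4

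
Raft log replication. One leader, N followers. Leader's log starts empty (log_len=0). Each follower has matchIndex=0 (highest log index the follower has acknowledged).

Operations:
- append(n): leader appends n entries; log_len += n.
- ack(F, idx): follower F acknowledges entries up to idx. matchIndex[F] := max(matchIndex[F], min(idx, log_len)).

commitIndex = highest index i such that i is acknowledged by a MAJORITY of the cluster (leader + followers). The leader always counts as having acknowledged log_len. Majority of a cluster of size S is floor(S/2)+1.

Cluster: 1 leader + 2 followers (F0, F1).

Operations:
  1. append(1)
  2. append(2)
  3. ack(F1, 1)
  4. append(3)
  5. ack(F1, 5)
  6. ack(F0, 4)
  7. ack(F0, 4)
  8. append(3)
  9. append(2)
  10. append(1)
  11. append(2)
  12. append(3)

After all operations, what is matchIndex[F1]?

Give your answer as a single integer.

Answer: 5

Derivation:
Op 1: append 1 -> log_len=1
Op 2: append 2 -> log_len=3
Op 3: F1 acks idx 1 -> match: F0=0 F1=1; commitIndex=1
Op 4: append 3 -> log_len=6
Op 5: F1 acks idx 5 -> match: F0=0 F1=5; commitIndex=5
Op 6: F0 acks idx 4 -> match: F0=4 F1=5; commitIndex=5
Op 7: F0 acks idx 4 -> match: F0=4 F1=5; commitIndex=5
Op 8: append 3 -> log_len=9
Op 9: append 2 -> log_len=11
Op 10: append 1 -> log_len=12
Op 11: append 2 -> log_len=14
Op 12: append 3 -> log_len=17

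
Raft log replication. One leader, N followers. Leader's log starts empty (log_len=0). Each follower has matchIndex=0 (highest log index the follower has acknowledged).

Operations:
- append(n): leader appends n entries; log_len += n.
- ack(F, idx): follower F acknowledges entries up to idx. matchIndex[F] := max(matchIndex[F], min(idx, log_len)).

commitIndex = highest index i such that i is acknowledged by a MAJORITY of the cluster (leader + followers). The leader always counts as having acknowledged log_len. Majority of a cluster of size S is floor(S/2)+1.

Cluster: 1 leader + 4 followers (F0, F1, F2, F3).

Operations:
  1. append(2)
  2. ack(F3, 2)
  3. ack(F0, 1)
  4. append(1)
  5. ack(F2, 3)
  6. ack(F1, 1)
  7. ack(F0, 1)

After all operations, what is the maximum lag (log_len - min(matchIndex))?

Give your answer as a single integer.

Op 1: append 2 -> log_len=2
Op 2: F3 acks idx 2 -> match: F0=0 F1=0 F2=0 F3=2; commitIndex=0
Op 3: F0 acks idx 1 -> match: F0=1 F1=0 F2=0 F3=2; commitIndex=1
Op 4: append 1 -> log_len=3
Op 5: F2 acks idx 3 -> match: F0=1 F1=0 F2=3 F3=2; commitIndex=2
Op 6: F1 acks idx 1 -> match: F0=1 F1=1 F2=3 F3=2; commitIndex=2
Op 7: F0 acks idx 1 -> match: F0=1 F1=1 F2=3 F3=2; commitIndex=2

Answer: 2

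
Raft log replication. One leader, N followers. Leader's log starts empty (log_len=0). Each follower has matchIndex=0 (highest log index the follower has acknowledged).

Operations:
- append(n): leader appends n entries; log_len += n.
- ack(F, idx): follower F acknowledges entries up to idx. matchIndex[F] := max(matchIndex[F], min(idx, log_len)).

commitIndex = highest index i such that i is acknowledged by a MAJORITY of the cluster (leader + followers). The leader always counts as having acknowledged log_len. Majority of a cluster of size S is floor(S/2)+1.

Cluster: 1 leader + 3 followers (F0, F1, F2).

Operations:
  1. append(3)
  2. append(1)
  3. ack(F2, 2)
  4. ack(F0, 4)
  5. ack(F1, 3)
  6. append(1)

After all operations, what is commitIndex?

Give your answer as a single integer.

Op 1: append 3 -> log_len=3
Op 2: append 1 -> log_len=4
Op 3: F2 acks idx 2 -> match: F0=0 F1=0 F2=2; commitIndex=0
Op 4: F0 acks idx 4 -> match: F0=4 F1=0 F2=2; commitIndex=2
Op 5: F1 acks idx 3 -> match: F0=4 F1=3 F2=2; commitIndex=3
Op 6: append 1 -> log_len=5

Answer: 3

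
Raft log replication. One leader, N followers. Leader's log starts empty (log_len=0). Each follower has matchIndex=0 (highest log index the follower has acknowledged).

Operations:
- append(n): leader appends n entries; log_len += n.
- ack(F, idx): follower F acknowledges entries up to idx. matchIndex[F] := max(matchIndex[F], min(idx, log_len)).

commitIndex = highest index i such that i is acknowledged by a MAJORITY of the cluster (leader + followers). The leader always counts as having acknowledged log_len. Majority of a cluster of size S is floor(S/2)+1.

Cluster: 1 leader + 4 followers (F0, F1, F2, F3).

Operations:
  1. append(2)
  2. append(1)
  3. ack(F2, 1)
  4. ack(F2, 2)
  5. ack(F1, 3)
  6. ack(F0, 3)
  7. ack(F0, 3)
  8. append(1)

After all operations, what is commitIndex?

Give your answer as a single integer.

Op 1: append 2 -> log_len=2
Op 2: append 1 -> log_len=3
Op 3: F2 acks idx 1 -> match: F0=0 F1=0 F2=1 F3=0; commitIndex=0
Op 4: F2 acks idx 2 -> match: F0=0 F1=0 F2=2 F3=0; commitIndex=0
Op 5: F1 acks idx 3 -> match: F0=0 F1=3 F2=2 F3=0; commitIndex=2
Op 6: F0 acks idx 3 -> match: F0=3 F1=3 F2=2 F3=0; commitIndex=3
Op 7: F0 acks idx 3 -> match: F0=3 F1=3 F2=2 F3=0; commitIndex=3
Op 8: append 1 -> log_len=4

Answer: 3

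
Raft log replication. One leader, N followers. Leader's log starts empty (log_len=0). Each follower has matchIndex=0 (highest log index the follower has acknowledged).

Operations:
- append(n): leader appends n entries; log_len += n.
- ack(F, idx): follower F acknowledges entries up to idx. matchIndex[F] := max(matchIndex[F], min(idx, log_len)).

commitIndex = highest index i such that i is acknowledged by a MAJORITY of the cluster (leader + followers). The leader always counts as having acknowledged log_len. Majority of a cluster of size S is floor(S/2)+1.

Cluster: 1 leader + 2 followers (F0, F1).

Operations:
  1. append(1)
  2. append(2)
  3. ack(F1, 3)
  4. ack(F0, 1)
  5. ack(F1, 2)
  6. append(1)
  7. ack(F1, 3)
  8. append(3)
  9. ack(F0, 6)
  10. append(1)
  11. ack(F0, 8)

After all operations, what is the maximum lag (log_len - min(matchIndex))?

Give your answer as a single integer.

Answer: 5

Derivation:
Op 1: append 1 -> log_len=1
Op 2: append 2 -> log_len=3
Op 3: F1 acks idx 3 -> match: F0=0 F1=3; commitIndex=3
Op 4: F0 acks idx 1 -> match: F0=1 F1=3; commitIndex=3
Op 5: F1 acks idx 2 -> match: F0=1 F1=3; commitIndex=3
Op 6: append 1 -> log_len=4
Op 7: F1 acks idx 3 -> match: F0=1 F1=3; commitIndex=3
Op 8: append 3 -> log_len=7
Op 9: F0 acks idx 6 -> match: F0=6 F1=3; commitIndex=6
Op 10: append 1 -> log_len=8
Op 11: F0 acks idx 8 -> match: F0=8 F1=3; commitIndex=8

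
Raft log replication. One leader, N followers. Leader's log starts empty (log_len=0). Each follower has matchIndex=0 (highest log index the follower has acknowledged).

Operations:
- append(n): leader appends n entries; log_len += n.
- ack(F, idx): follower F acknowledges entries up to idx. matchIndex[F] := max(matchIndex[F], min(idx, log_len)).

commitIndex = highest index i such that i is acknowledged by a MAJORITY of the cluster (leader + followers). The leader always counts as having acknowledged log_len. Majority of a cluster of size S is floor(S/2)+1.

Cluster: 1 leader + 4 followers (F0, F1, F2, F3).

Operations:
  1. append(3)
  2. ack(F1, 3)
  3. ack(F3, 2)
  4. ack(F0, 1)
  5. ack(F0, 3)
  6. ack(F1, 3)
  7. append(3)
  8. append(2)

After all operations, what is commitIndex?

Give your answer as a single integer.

Op 1: append 3 -> log_len=3
Op 2: F1 acks idx 3 -> match: F0=0 F1=3 F2=0 F3=0; commitIndex=0
Op 3: F3 acks idx 2 -> match: F0=0 F1=3 F2=0 F3=2; commitIndex=2
Op 4: F0 acks idx 1 -> match: F0=1 F1=3 F2=0 F3=2; commitIndex=2
Op 5: F0 acks idx 3 -> match: F0=3 F1=3 F2=0 F3=2; commitIndex=3
Op 6: F1 acks idx 3 -> match: F0=3 F1=3 F2=0 F3=2; commitIndex=3
Op 7: append 3 -> log_len=6
Op 8: append 2 -> log_len=8

Answer: 3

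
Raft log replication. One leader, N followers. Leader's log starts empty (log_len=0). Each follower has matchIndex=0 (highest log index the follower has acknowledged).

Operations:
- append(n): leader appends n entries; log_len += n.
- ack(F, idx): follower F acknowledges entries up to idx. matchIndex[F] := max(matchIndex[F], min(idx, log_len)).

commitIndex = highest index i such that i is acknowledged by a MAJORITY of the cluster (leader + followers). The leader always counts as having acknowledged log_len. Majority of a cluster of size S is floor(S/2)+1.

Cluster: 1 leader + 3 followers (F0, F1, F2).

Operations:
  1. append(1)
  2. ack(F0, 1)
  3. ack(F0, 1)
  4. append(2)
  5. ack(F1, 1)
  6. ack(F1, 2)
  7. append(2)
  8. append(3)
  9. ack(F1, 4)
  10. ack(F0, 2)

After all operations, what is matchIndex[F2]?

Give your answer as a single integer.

Op 1: append 1 -> log_len=1
Op 2: F0 acks idx 1 -> match: F0=1 F1=0 F2=0; commitIndex=0
Op 3: F0 acks idx 1 -> match: F0=1 F1=0 F2=0; commitIndex=0
Op 4: append 2 -> log_len=3
Op 5: F1 acks idx 1 -> match: F0=1 F1=1 F2=0; commitIndex=1
Op 6: F1 acks idx 2 -> match: F0=1 F1=2 F2=0; commitIndex=1
Op 7: append 2 -> log_len=5
Op 8: append 3 -> log_len=8
Op 9: F1 acks idx 4 -> match: F0=1 F1=4 F2=0; commitIndex=1
Op 10: F0 acks idx 2 -> match: F0=2 F1=4 F2=0; commitIndex=2

Answer: 0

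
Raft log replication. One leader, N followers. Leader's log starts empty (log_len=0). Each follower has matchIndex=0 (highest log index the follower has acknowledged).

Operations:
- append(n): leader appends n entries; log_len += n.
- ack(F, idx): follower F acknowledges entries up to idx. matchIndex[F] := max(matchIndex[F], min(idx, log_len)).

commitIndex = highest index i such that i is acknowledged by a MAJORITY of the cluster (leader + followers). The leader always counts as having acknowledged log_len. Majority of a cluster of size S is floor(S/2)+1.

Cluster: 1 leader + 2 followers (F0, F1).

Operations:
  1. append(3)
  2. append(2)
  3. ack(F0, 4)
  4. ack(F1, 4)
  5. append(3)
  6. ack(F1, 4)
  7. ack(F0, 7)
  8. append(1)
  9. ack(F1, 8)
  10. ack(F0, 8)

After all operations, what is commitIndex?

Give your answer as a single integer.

Answer: 8

Derivation:
Op 1: append 3 -> log_len=3
Op 2: append 2 -> log_len=5
Op 3: F0 acks idx 4 -> match: F0=4 F1=0; commitIndex=4
Op 4: F1 acks idx 4 -> match: F0=4 F1=4; commitIndex=4
Op 5: append 3 -> log_len=8
Op 6: F1 acks idx 4 -> match: F0=4 F1=4; commitIndex=4
Op 7: F0 acks idx 7 -> match: F0=7 F1=4; commitIndex=7
Op 8: append 1 -> log_len=9
Op 9: F1 acks idx 8 -> match: F0=7 F1=8; commitIndex=8
Op 10: F0 acks idx 8 -> match: F0=8 F1=8; commitIndex=8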